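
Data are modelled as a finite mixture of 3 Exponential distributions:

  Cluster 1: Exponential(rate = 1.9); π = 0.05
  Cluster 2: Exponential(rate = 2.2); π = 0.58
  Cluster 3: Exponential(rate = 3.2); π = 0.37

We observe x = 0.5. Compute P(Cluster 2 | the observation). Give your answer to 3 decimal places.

0.606

P(component k | x) = π_k·f_k(x) / marginal(x), where marginal(x) = Σ_j π_j·f_j(x).
Component likelihoods at x = 0.5:
  L_1 = 1.9·e^(−1.9·0.5) = 1.9·e^(−0.9500) = 0.734808
  L_2 = 2.2·e^(−2.2·0.5) = 2.2·e^(−1.1000) = 0.732316
  L_3 = 3.2·e^(−3.2·0.5) = 3.2·e^(−1.6000) = 0.646069
Prior × likelihood for each component:
  π_1·L_1 = 0.05 × 0.734808 = 0.0367404
  π_2·L_2 = 0.58 × 0.732316 = 0.424744
  π_3·L_3 = 0.37 × 0.646069 = 0.239045
Normaliser: 0.0367404 + 0.424744 + 0.239045 = 0.700529
P(Cluster 2 | the observation) ≈ 0.606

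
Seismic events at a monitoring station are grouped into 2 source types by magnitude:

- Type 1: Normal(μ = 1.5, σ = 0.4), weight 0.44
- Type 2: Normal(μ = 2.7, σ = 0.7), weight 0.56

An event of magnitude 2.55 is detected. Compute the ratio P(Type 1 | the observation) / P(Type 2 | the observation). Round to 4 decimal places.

Only the two components matter; the odds are (π_i f_i(x)) / (π_j f_j(x)).
Component likelihoods at x = 2.55:
  f_1 = (1/(0.4·√(2π)))·exp(−(2.55−1.5)²/(2·0.4²)) = 0.997356·exp(-3.44531) = 0.0318105
  f_2 = (1/(0.7·√(2π)))·exp(−(2.55−2.7)²/(2·0.7²)) = 0.569918·exp(-0.02296) = 0.556982
0.0139966 / 0.31191 ≈ 0.0449

0.0449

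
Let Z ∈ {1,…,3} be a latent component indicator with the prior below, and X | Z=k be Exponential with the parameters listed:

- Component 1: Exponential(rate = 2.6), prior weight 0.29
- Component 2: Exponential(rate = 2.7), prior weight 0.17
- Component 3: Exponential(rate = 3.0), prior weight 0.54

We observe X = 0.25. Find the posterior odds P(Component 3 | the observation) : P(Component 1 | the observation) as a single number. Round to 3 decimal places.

1.944

Posterior odds = (π_i f_i(x)) / (π_j f_j(x)); the normalising sum cancels.
Evaluate each component's likelihood at the observed value:
  L_1 = 2.6·e^(−2.6·0.25) = 2.6·e^(−0.6500) = 1.35732
  L_2 = 2.7·e^(−2.7·0.25) = 2.7·e^(−0.6750) = 1.37472
  L_3 = 3.0·e^(−3.0·0.25) = 3.0·e^(−0.7500) = 1.4171
Posterior odds = (π_3·L_3) / (π_1·L_1) = (0.54·1.4171) / (0.29·1.35732) = 0.765234 / 0.393623 ≈ 1.944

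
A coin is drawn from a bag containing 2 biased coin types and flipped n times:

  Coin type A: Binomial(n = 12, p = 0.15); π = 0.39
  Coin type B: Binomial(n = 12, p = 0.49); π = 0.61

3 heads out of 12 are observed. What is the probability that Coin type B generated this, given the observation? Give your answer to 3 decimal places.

0.355

The responsibility of component k is P(Z=k) f_k(x) divided by Σ_j P(Z=j) f_j(x).
Evaluate each component's likelihood at the observed value:
  f_A = C(12,3)·0.15^3·0.85^9 = 220·0.003375·0.231617 = 0.171976
  f_B = C(12,3)·0.49^3·0.51^9 = 220·0.117649·0.00233417 = 0.0604147
Multiply by the mixture weights:
  P(Z=A)·f_A = 0.39 × 0.171976 = 0.0670705
  P(Z=B)·f_B = 0.61 × 0.0604147 = 0.036853
Sum: 0.0670705 + 0.036853 = 0.103923
Responsibility of Coin type B: 0.036853 / 0.103923 ≈ 0.355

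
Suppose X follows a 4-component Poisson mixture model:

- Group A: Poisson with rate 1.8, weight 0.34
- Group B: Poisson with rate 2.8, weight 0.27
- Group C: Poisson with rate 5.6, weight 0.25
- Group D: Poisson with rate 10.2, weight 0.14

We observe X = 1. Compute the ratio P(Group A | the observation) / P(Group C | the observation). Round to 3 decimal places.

Since P(k|x) ∝ w_k f_k(x), the posterior odds are w_i f_i(x) / (w_j f_j(x)).
Poisson probabilities:
  L_A = 0.297538
  L_B = 0.170268
  L_C = 0.020708
  L_D = 0.000379137
0.101163 / 0.00517701 ≈ 19.541

19.541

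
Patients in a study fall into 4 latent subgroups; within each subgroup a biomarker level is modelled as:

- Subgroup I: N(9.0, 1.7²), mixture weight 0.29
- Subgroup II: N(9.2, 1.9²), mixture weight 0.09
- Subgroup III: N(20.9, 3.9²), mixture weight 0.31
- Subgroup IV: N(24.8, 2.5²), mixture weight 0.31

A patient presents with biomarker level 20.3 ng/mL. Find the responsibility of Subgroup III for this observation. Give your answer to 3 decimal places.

By Bayes' theorem, P(k | x) = π_k f_k(x) / Σ_j π_j f_j(x).
Component likelihoods at x = 20.3 ng/mL:
  L_I = 5.97255e-11
  L_II = 8.14477e-09
  L_III = 0.101089
  L_IV = 0.0315801
Unnormalised posteriors:
  π_I·L_I = 0.29 × 5.97255e-11 = 1.73204e-11
  π_II·L_II = 0.09 × 8.14477e-09 = 7.3303e-10
  π_III·L_III = 0.31 × 0.101089 = 0.0313377
  π_IV·L_IV = 0.31 × 0.0315801 = 0.00978982
Denominator: 1.73204e-11 + 7.3303e-10 + 0.0313377 + 0.00978982 = 0.0411276
P(Subgroup III | 20.3 ng/mL) ≈ 0.762

0.762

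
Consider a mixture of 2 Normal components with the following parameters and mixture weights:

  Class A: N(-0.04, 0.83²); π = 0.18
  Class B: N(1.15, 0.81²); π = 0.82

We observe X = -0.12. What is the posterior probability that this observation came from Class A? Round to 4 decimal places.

0.4216

Apply Bayes' rule: the posterior for each component is proportional to its prior times its likelihood at x.
Normal densities:
  p_A = (1/(0.83·√(2π)))·exp(−(-0.12−-0.04)²/(2·0.83²)) = 0.480653·exp(-0.00465) = 0.478426
  p_B = (1/(0.81·√(2π)))·exp(−(-0.12−1.15)²/(2·0.81²)) = 0.492521·exp(-1.22916) = 0.144082
Prior × likelihood for each component:
  P(Z=A)·p_A = 0.18 × 0.478426 = 0.0861167
  P(Z=B)·p_B = 0.82 × 0.144082 = 0.118147
Sum: 0.0861167 + 0.118147 = 0.204264
P(Class A | the observation) = 0.0861167 / 0.204264 ≈ 0.4216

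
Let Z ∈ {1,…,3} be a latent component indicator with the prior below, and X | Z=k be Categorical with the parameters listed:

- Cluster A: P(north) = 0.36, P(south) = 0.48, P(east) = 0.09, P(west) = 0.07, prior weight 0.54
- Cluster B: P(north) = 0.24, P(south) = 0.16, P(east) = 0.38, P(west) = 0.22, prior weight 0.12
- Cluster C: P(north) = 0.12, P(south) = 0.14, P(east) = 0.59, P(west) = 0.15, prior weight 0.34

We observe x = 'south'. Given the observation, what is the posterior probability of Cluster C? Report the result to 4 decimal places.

0.1460

The responsibility of component k is π_k f_k(x) divided by Σ_j π_j f_j(x).
Component likelihoods at x = 'south':
  f_A = P(south | comp) = 0.48
  f_B = P(south | comp) = 0.16
  f_C = P(south | comp) = 0.14
Unnormalised posteriors:
  π_A·f_A = 0.54 × 0.48 = 0.2592
  π_B·f_B = 0.12 × 0.16 = 0.0192
  π_C·f_C = 0.34 × 0.14 = 0.0476
Denominator: 0.2592 + 0.0192 + 0.0476 = 0.326
P(Cluster C | 'south') = 0.0476 / 0.326 ≈ 0.1460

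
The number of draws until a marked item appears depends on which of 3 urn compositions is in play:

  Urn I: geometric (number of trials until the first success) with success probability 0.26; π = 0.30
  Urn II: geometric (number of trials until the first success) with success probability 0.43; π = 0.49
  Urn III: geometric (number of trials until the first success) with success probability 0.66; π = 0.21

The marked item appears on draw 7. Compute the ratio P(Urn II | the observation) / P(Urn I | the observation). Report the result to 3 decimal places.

0.564

Posterior odds = (w_i f_i(x)) / (w_j f_j(x)); the normalising sum cancels.
Evaluate each component's likelihood at the observed value:
  L_I = 0.0426937
  L_II = 0.0147475
  L_III = 0.00101957
Posterior odds = (w_II·L_II) / (w_I·L_I) = (0.49·0.0147475) / (0.30·0.0426937) = 0.00722626 / 0.0128081 ≈ 0.564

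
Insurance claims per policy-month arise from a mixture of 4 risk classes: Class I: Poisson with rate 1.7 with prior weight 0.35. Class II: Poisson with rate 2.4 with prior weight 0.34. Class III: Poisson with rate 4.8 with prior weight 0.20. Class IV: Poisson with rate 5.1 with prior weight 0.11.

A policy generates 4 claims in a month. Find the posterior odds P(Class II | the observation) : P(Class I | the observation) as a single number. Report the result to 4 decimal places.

1.9163

The posterior odds equal the prior odds times the likelihood ratio: (π_i/π_j)·(f_i(x)/f_j(x)).
Poisson probabilities:
  L_I = 0.0635746
  L_II = 0.125408
  L_III = 0.182029
  L_IV = 0.171857
0.0426389 / 0.0222511 ≈ 1.9163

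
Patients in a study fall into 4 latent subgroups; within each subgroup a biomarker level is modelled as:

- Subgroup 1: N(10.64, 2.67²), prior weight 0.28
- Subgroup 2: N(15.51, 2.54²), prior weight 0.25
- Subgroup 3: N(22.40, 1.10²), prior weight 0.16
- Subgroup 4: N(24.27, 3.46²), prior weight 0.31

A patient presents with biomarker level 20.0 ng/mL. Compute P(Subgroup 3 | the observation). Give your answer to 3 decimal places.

0.177

P(component k | x) = P(Z=k)·f_k(x) / marginal(x), where marginal(x) = Σ_j P(Z=j)·f_j(x).
Normal densities:
  f_1 = 0.000320478
  f_2 = 0.0329253
  f_3 = 0.0335602
  f_4 = 0.0538413
Unnormalised posteriors:
  P(Z=1)·f_1 = 0.28 × 0.000320478 = 8.97339e-05
  P(Z=2)·f_2 = 0.25 × 0.0329253 = 0.00823133
  P(Z=3)·f_3 = 0.16 × 0.0335602 = 0.00536963
  P(Z=4)·f_4 = 0.31 × 0.0538413 = 0.0166908
Normaliser: 8.97339e-05 + 0.00823133 + 0.00536963 + 0.0166908 = 0.0303815
So the posterior for Subgroup 3 is 0.00536963 / 0.0303815 ≈ 0.177.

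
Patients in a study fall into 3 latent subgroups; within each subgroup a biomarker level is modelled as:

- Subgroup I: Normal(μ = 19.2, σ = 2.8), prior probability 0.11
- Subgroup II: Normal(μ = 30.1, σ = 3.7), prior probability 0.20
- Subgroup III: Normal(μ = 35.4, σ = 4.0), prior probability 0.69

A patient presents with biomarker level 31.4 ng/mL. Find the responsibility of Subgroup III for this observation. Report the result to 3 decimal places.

By Bayes' theorem, P(k | x) = π_k f_k(x) / Σ_j π_j f_j(x).
Normal densities:
  L_I = (1/(2.8·√(2π)))·exp(−(31.4−19.2)²/(2·2.8²)) = 0.142479·exp(-9.49235) = 1.07468e-05
  L_II = (1/(3.7·√(2π)))·exp(−(31.4−30.1)²/(2·3.7²)) = 0.107822·exp(-0.06172) = 0.101368
  L_III = (1/(4.0·√(2π)))·exp(−(31.4−35.4)²/(2·4.0²)) = 0.099736·exp(-0.50000) = 0.0604927
Multiply by the mixture weights:
  π_I·L_I = 0.11 × 1.07468e-05 = 1.18215e-06
  π_II·L_II = 0.20 × 0.101368 = 0.0202737
  π_III·L_III = 0.69 × 0.0604927 = 0.0417399
Evidence: 1.18215e-06 + 0.0202737 + 0.0417399 = 0.0620148
Responsibility of Subgroup III: 0.0417399 / 0.0620148 ≈ 0.673

0.673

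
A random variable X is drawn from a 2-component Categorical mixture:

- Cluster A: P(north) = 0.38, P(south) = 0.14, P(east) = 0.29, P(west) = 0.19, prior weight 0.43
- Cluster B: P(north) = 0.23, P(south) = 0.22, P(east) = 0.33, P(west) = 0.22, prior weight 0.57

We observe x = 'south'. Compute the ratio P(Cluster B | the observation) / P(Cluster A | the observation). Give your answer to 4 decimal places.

Posterior odds = (π_i f_i(x)) / (π_j f_j(x)); the normalising sum cancels.
Evaluate each component's likelihood at the observed value:
  f_A = P(south | comp) = 0.14
  f_B = P(south | comp) = 0.22
0.1254 / 0.0602 ≈ 2.0831

2.0831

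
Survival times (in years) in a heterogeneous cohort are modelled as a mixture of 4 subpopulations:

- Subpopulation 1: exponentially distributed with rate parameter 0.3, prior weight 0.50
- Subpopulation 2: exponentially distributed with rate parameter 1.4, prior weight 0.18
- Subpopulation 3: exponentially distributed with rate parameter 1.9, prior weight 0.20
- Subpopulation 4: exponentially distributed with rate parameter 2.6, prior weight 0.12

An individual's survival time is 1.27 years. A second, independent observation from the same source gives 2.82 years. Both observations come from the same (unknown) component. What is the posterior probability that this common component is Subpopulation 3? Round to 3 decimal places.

0.021

P(component k | x) = P(Z=k)·f_k(x) / marginal(x), where marginal(x) = Σ_j P(Z=j)·f_j(x).
Since both observations come from the same component, the likelihood for component k is f_k(x₁)·f_k(x₂).
  f_1 = [0.3·e^(−0.3·1.27) = 0.3·e^(−0.3810) = 0.204953] × [0.128738] = 0.0263854
  f_2 = [1.4·e^(−1.4·1.27) = 1.4·e^(−1.7780) = 0.236566] × [0.0270105] = 0.00638978
  f_3 = [1.9·e^(−1.9·1.27) = 1.9·e^(−2.4130) = 0.170138] × [0.0089496] = 0.00152267
  f_4 = [2.6·e^(−2.6·1.27) = 2.6·e^(−3.3020) = 0.0957046] × [0.00170109] = 0.000162802
Unnormalised posteriors:
  P(Z=1)·f_1 = 0.50 × 0.0263854 = 0.0131927
  P(Z=2)·f_2 = 0.18 × 0.00638978 = 0.00115016
  P(Z=3)·f_3 = 0.20 × 0.00152267 = 0.000304533
  P(Z=4)·f_4 = 0.12 × 0.000162802 = 1.95362e-05
Marginal: 0.0131927 + 0.00115016 + 0.000304533 + 1.95362e-05 = 0.0146669
P(Subpopulation 3 | x) ≈ 0.021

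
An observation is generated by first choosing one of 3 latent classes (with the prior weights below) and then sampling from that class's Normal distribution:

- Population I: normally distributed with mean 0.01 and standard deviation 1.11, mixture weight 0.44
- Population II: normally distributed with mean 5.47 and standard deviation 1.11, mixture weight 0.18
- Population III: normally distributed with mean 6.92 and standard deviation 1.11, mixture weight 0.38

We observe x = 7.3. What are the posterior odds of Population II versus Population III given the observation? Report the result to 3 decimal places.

Only the two components matter; the odds are (w_i f_i(x)) / (w_j f_j(x)).
Component likelihoods at x = 7.3:
  p_I = 1.54663e-10
  p_II = 0.0923361
  p_III = 0.338952
Posterior odds = (w_II·p_II) / (w_III·p_III) = (0.18·0.0923361) / (0.38·0.338952) = 0.0166205 / 0.128802 ≈ 0.129

0.129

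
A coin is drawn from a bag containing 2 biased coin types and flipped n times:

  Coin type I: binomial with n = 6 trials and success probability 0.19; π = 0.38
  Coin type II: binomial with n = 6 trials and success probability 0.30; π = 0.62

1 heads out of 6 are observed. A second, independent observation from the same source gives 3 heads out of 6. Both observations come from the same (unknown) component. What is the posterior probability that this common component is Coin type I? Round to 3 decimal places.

Posterior ∝ prior × likelihood, so P(k | x) ∝ π_k f_k(x); normalise over all components.
Since both observations come from the same component, the likelihood for component k is f_k(x₁)·f_k(x₂).
  L_I = [C(6,1)·0.19^1·0.81^5 = 6·0.19·0.348678 = 0.397493] × [0.0729031] = 0.0289785
  L_II = [C(6,1)·0.30^1·0.70^5 = 6·0.3·0.16807 = 0.302526] × [0.18522] = 0.0560339
Unnormalised posteriors:
  π_I·L_I = 0.38 × 0.0289785 = 0.0110118
  π_II·L_II = 0.62 × 0.0560339 = 0.034741
Normaliser: 0.0110118 + 0.034741 = 0.0457528
So the posterior for Coin type I is 0.0110118 / 0.0457528 ≈ 0.241.

0.241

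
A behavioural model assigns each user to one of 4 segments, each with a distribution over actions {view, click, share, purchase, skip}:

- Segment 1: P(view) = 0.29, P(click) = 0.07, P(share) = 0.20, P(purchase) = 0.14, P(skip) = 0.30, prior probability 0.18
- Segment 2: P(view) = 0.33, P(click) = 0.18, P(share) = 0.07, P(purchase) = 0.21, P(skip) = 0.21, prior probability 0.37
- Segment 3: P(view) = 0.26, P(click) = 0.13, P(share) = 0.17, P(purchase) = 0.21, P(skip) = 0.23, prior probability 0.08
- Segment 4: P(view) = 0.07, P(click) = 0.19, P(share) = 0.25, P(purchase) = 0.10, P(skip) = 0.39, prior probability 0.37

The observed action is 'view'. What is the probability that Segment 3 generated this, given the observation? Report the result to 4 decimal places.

0.0941

Apply Bayes' rule: the posterior for each component is proportional to its prior times its likelihood at x.
Categorical probabilities:
  L_1 = P(view | comp) = 0.29
  L_2 = P(view | comp) = 0.33
  L_3 = P(view | comp) = 0.26
  L_4 = P(view | comp) = 0.07
Multiply by the mixture weights:
  π_1·L_1 = 0.18 × 0.29 = 0.0522
  π_2·L_2 = 0.37 × 0.33 = 0.1221
  π_3·L_3 = 0.08 × 0.26 = 0.0208
  π_4·L_4 = 0.37 × 0.07 = 0.0259
Evidence: 0.0522 + 0.1221 + 0.0208 + 0.0259 = 0.221
So the posterior for Segment 3 is 0.0208 / 0.221 ≈ 0.0941.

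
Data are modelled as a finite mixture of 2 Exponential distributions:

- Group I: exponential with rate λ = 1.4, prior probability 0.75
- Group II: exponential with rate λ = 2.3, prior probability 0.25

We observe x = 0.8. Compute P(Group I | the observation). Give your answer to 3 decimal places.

Apply Bayes' rule: the posterior for each component is proportional to its prior times its likelihood at x.
Exponential densities:
  L_I = 0.456792
  L_II = 0.36528
Weight by the priors:
  π_I·L_I = 0.75 × 0.456792 = 0.342594
  π_II·L_II = 0.25 × 0.36528 = 0.09132
Normaliser: 0.342594 + 0.09132 = 0.433914
So the posterior for Group I is 0.342594 / 0.433914 ≈ 0.790.

0.790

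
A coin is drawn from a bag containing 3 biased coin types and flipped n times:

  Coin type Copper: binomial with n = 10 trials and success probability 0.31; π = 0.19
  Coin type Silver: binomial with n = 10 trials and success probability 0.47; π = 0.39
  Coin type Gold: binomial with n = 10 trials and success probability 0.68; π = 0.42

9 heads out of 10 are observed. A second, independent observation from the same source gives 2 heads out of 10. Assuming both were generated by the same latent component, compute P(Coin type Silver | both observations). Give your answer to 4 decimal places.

The responsibility of component k is π_k f_k(x) divided by Σ_j π_j f_j(x).
Since both observations come from the same component, the likelihood for component k is f_k(x₁)·f_k(x₂).
  L_Copper = [C(10,9)·0.31^9·0.69^1 = 10·2.64396e-05·0.69 = 0.000182433] × [0.222192] = 4.05353e-05
  L_Silver = [C(10,9)·0.47^9·0.53^1 = 10·0.00111913·0.53 = 0.00593139] × [0.0618892] = 0.000367089
  L_Gold = [C(10,9)·0.68^9·0.32^1 = 10·0.0310871·0.32 = 0.0994787] × [0.00228786] = 0.000227594
Multiply by the mixture weights:
  π_Copper·L_Copper = 0.19 × 4.05353e-05 = 7.7017e-06
  π_Silver·L_Silver = 0.39 × 0.000367089 = 0.000143165
  π_Gold·L_Gold = 0.42 × 0.000227594 = 9.55894e-05
Marginal: 7.7017e-06 + 0.000143165 + 9.55894e-05 = 0.000246456
P(Coin type Silver | x₁, x₂) = 0.000143165 / 0.000246456 ≈ 0.5809

0.5809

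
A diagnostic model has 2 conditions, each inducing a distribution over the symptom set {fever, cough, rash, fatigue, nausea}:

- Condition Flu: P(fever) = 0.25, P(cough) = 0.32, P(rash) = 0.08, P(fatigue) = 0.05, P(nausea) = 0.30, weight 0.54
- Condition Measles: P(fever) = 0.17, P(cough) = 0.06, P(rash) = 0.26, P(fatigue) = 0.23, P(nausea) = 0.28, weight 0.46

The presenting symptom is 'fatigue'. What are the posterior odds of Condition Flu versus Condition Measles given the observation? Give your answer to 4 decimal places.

Since P(k|x) ∝ π_k f_k(x), the posterior odds are π_i f_i(x) / (π_j f_j(x)).
Evaluate each component's likelihood at the observed value:
  L_Flu = P(fatigue | comp) = 0.05
  L_Measles = P(fatigue | comp) = 0.23
Odds = (0.54/0.46) × (0.05/0.23) = 1.17391 × 0.217391 ≈ 0.2552

0.2552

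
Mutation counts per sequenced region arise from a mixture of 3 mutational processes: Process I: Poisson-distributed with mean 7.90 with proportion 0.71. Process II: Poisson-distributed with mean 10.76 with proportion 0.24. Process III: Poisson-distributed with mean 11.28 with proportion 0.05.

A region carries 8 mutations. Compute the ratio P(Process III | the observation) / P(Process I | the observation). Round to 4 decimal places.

Since P(k|x) ∝ P(Z=k) f_k(x), the posterior odds are P(Z=i) f_i(x) / (P(Z=j) f_j(x)).
Evaluate each component's likelihood at the observed value:
  p_I = 0.139499
  p_II = 0.094617
  p_III = 0.082056
Odds = (0.05/0.71) × (0.082056/0.139499) = 0.0704225 × 0.588221 ≈ 0.0414

0.0414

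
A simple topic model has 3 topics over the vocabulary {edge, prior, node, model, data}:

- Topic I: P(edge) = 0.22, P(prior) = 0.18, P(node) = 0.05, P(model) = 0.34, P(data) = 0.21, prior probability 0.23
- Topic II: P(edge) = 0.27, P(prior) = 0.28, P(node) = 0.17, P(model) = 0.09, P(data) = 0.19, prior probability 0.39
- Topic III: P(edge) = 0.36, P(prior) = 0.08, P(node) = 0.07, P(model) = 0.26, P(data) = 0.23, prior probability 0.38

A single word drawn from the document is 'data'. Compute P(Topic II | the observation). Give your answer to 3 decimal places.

Posterior ∝ prior × likelihood, so P(k | x) ∝ π_k f_k(x); normalise over all components.
Evaluate each component's likelihood at the observed value:
  p_I = 0.21
  p_II = 0.19
  p_III = 0.23
Unnormalised posteriors:
  π_I·p_I = 0.23 × 0.21 = 0.0483
  π_II·p_II = 0.39 × 0.19 = 0.0741
  π_III·p_III = 0.38 × 0.23 = 0.0874
Marginal: 0.0483 + 0.0741 + 0.0874 = 0.2098
Responsibility of Topic II: 0.0741 / 0.2098 ≈ 0.353

0.353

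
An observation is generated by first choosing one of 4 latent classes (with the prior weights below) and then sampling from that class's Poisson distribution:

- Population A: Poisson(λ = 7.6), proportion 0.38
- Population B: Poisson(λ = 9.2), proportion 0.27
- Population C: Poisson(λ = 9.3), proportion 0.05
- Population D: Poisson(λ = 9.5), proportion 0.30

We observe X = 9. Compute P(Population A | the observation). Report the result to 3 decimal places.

The responsibility of component k is w_k f_k(x) divided by Σ_j w_j f_j(x).
Component likelihoods at x = 9:
  p_A = e^(−7.6)·7.6^9/9! = 0.11666
  p_B = e^(−9.2)·9.2^9/9! = 0.131467
  p_C = e^(−9.3)·9.3^9/9! = 0.131113
  p_D = e^(−9.5)·9.5^9/9! = 0.130003
Multiply by the mixture weights:
  w_A·p_A = 0.38 × 0.11666 = 0.0443307
  w_B·p_B = 0.27 × 0.131467 = 0.0354962
  w_C·p_C = 0.05 × 0.131113 = 0.00655564
  w_D·p_D = 0.30 × 0.130003 = 0.0390008
Sum: 0.0443307 + 0.0354962 + 0.00655564 + 0.0390008 = 0.125383
Responsibility of Population A: 0.0443307 / 0.125383 ≈ 0.354

0.354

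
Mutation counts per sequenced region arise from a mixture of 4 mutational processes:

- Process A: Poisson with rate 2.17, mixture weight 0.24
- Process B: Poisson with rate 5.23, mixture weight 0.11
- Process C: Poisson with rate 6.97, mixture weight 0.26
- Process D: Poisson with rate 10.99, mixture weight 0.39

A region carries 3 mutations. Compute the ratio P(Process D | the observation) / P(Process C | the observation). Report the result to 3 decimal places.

0.106

Posterior odds = (π_i f_i(x)) / (π_j f_j(x)); the normalising sum cancels.
Component likelihoods at x = 3 mutations:
  p_A = 0.19445
  p_B = 0.127642
  p_C = 0.0530291
  p_D = 0.00373203
Odds = (0.39/0.26) × (0.00373203/0.0530291) = 1.5 × 0.070377 ≈ 0.106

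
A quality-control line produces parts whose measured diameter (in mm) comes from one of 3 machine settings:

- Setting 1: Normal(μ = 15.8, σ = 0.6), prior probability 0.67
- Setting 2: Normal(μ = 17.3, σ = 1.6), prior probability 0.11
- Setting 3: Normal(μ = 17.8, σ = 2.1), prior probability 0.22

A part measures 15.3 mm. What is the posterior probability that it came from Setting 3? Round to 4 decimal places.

0.0591

Posterior ∝ prior × likelihood, so P(k | x) ∝ π_k f_k(x); normalise over all components.
Evaluate each component's likelihood at the observed value:
  f_1 = 0.469853
  f_2 = 0.114156
  f_3 = 0.0935282
Unnormalised posteriors:
  π_1·f_1 = 0.67 × 0.469853 = 0.314802
  π_2·f_2 = 0.11 × 0.114156 = 0.0125571
  π_3·f_3 = 0.22 × 0.0935282 = 0.0205762
Marginal: 0.314802 + 0.0125571 + 0.0205762 = 0.347935
So the posterior for Setting 3 is 0.0205762 / 0.347935 ≈ 0.0591.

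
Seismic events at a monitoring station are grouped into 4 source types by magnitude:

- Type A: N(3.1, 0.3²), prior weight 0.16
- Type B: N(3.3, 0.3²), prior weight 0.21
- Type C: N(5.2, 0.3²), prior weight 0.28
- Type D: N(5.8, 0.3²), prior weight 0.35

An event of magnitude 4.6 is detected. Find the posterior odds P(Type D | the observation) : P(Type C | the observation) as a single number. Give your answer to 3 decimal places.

0.003

Only the two components matter; the odds are (P(Z=i) f_i(x)) / (P(Z=j) f_j(x)).
Component likelihoods at x = 4.6:
  p_A = (1/(0.3·√(2π)))·exp(−(4.6−3.1)²/(2·0.3²)) = 1.329808·exp(-12.50000) = 4.95573e-06
  p_B = (1/(0.3·√(2π)))·exp(−(4.6−3.3)²/(2·0.3²)) = 1.329808·exp(-9.38889) = 0.000111236
  p_C = (1/(0.3·√(2π)))·exp(−(4.6−5.2)²/(2·0.3²)) = 1.329808·exp(-2.00000) = 0.17997
  p_D = (1/(0.3·√(2π)))·exp(−(4.6−5.8)²/(2·0.3²)) = 1.329808·exp(-8.00000) = 0.000446101
Odds = (0.35/0.28) × (0.000446101/0.17997) = 1.25 × 0.00247875 ≈ 0.003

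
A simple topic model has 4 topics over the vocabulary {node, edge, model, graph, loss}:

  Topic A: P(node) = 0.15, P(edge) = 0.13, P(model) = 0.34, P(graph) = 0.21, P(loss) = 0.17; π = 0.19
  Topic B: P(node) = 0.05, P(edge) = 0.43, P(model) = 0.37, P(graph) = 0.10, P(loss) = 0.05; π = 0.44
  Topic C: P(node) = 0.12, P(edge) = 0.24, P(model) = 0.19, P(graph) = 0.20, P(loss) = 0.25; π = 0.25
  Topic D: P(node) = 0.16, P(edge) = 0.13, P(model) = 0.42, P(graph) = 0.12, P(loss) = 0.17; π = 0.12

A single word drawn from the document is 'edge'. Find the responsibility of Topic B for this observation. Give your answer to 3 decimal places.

P(component k | x) = w_k·f_k(x) / marginal(x), where marginal(x) = Σ_j w_j·f_j(x).
Categorical probabilities:
  f_A = 0.13
  f_B = 0.43
  f_C = 0.24
  f_D = 0.13
Unnormalised posteriors:
  w_A·f_A = 0.19 × 0.13 = 0.0247
  w_B·f_B = 0.44 × 0.43 = 0.1892
  w_C·f_C = 0.25 × 0.24 = 0.06
  w_D·f_D = 0.12 × 0.13 = 0.0156
Sum: 0.0247 + 0.1892 + 0.06 + 0.0156 = 0.2895
Responsibility of Topic B: 0.1892 / 0.2895 ≈ 0.654

0.654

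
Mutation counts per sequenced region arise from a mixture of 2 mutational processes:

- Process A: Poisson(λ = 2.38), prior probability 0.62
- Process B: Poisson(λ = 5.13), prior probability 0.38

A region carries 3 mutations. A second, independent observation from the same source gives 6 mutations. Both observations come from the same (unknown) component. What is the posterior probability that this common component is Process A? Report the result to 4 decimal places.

Posterior ∝ prior × likelihood, so P(k | x) ∝ P(Z=k) f_k(x); normalise over all components.
Since both observations come from the same component, the likelihood for component k is f_k(x₁)·f_k(x₂).
  f_A = [e^(−2.38)·2.38^3/3! = 0.20795] × [0.0233619] = 0.00485811
  f_B = [e^(−5.13)·5.13^3/3! = 0.133128] × [0.149776] = 0.0199394
Unnormalised posteriors:
  P(Z=A)·f_A = 0.62 × 0.00485811 = 0.00301203
  P(Z=B)·f_B = 0.38 × 0.0199394 = 0.00757696
Denominator: 0.00301203 + 0.00757696 = 0.010589
P(Process A | x₁, x₂) = 0.00301203 / 0.010589 ≈ 0.2844

0.2844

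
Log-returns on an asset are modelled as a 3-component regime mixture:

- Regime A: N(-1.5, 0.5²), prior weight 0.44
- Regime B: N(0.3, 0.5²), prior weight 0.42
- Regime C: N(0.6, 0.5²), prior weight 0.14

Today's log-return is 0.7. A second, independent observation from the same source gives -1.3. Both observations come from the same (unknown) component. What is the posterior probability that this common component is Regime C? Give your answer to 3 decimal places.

0.052

P(component k | x) = w_k·f_k(x) / marginal(x), where marginal(x) = Σ_j w_j·f_j(x).
Since both observations come from the same component, the likelihood for component k is f_k(x₁)·f_k(x₂).
  L_A = [(1/(0.5·√(2π)))·exp(−(0.7−-1.5)²/(2·0.5²)) = 0.797885·exp(-9.68000) = 4.98849e-05] × [0.73654] = 3.67423e-05
  L_B = [(1/(0.5·√(2π)))·exp(−(0.7−0.3)²/(2·0.5²)) = 0.797885·exp(-0.32000) = 0.579383] × [0.00476818] = 0.0027626
  L_C = [(1/(0.5·√(2π)))·exp(−(0.7−0.6)²/(2·0.5²)) = 0.797885·exp(-0.02000) = 0.782085] × [0.000583894] = 0.000456655
Unnormalised posteriors:
  w_A·L_A = 0.44 × 3.67423e-05 = 1.61666e-05
  w_B·L_B = 0.42 × 0.0027626 = 0.00116029
  w_C·L_C = 0.14 × 0.000456655 = 6.39317e-05
Sum: 1.61666e-05 + 0.00116029 + 6.39317e-05 = 0.00124039
Responsibility of Regime C: 6.39317e-05 / 0.00124039 ≈ 0.052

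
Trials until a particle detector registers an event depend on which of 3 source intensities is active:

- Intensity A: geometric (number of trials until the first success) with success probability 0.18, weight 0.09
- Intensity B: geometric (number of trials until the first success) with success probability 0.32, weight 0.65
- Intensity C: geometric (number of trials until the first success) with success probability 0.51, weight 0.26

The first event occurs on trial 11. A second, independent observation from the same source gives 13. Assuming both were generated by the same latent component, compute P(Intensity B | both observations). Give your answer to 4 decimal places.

P(component k | x) = π_k·f_k(x) / marginal(x), where marginal(x) = Σ_j π_j·f_j(x).
Since both observations come from the same component, the likelihood for component k is f_k(x₁)·f_k(x₂).
  p_A = [0.18·(1−0.18)^10 = 0.18·0.137448 = 0.0247406] × [0.0166356] = 0.000411576
  p_B = [0.32·(1−0.32)^10 = 0.32·0.0211392 = 0.00676455] × [0.00312793] = 2.1159e-05
  p_C = [0.51·(1−0.51)^10 = 0.51·0.000797923 = 0.000406941] × [9.77064e-05] = 3.97607e-08
Unnormalised posteriors:
  π_A·p_A = 0.09 × 0.000411576 = 3.70418e-05
  π_B·p_B = 0.65 × 2.1159e-05 = 1.37534e-05
  π_C·p_C = 0.26 × 3.97607e-08 = 1.03378e-08
Evidence: 3.70418e-05 + 1.37534e-05 + 1.03378e-08 = 5.08055e-05
P(Intensity B | data) = 1.37534e-05 / 5.08055e-05 ≈ 0.2707

0.2707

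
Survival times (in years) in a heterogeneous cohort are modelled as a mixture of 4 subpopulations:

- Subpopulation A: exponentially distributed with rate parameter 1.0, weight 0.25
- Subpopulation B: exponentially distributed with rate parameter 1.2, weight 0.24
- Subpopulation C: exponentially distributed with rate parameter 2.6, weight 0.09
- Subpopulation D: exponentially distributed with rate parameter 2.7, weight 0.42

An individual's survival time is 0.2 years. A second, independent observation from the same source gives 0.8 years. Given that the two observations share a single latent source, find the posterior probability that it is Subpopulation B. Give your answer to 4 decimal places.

0.2329

The responsibility of component k is P(Z=k) f_k(x) divided by Σ_j P(Z=j) f_j(x).
Since both observations come from the same component, the likelihood for component k is f_k(x₁)·f_k(x₂).
  L_A = [1.0·e^(−1.0·0.2) = 1.0·e^(−0.2000) = 0.818731] × [0.449329] = 0.367879
  L_B = [1.2·e^(−1.2·0.2) = 1.2·e^(−0.2400) = 0.943953] × [0.459471] = 0.43372
  L_C = [2.6·e^(−2.6·0.2) = 2.6·e^(−0.5200) = 1.54575] × [0.324819] = 0.502089
  L_D = [2.7·e^(−2.7·0.2) = 2.7·e^(−0.5400) = 1.57342] × [0.311378] = 0.489928
Unnormalised posteriors:
  P(Z=A)·L_A = 0.25 × 0.367879 = 0.0919699
  P(Z=B)·L_B = 0.24 × 0.43372 = 0.104093
  P(Z=C)·L_C = 0.09 × 0.502089 = 0.045188
  P(Z=D)·L_D = 0.42 × 0.489928 = 0.20577
Marginal: 0.0919699 + 0.104093 + 0.045188 + 0.20577 = 0.44702
P(Subpopulation B | data) = 0.104093 / 0.44702 ≈ 0.2329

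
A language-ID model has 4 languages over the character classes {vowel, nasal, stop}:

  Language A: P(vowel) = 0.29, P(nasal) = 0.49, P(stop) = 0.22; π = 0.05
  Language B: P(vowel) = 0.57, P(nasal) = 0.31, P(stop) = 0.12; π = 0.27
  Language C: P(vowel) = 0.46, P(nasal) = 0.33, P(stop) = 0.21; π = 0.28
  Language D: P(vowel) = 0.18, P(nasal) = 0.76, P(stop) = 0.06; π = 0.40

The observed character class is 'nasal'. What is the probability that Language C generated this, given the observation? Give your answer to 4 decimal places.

0.1831

The responsibility of component k is P(Z=k) f_k(x) divided by Σ_j P(Z=j) f_j(x).
Component likelihoods at x = 'nasal':
  L_A = 0.49
  L_B = 0.31
  L_C = 0.33
  L_D = 0.76
Weight by the priors:
  P(Z=A)·L_A = 0.05 × 0.49 = 0.0245
  P(Z=B)·L_B = 0.27 × 0.31 = 0.0837
  P(Z=C)·L_C = 0.28 × 0.33 = 0.0924
  P(Z=D)·L_D = 0.40 × 0.76 = 0.304
Evidence: 0.0245 + 0.0837 + 0.0924 + 0.304 = 0.5046
So the posterior for Language C is 0.0924 / 0.5046 ≈ 0.1831.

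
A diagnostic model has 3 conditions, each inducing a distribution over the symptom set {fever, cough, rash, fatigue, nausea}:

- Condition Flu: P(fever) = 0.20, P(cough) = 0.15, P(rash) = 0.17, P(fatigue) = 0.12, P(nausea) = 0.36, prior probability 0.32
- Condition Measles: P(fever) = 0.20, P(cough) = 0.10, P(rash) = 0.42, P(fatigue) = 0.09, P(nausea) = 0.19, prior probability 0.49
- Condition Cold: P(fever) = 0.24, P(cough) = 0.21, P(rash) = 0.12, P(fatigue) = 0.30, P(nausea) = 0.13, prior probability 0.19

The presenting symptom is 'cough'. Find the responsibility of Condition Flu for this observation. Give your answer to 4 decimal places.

Posterior ∝ prior × likelihood, so P(k | x) ∝ π_k f_k(x); normalise over all components.
Categorical probabilities:
  L_Flu = P(cough | comp) = 0.15
  L_Measles = P(cough | comp) = 0.10
  L_Cold = P(cough | comp) = 0.21
Multiply by the mixture weights:
  π_Flu·L_Flu = 0.32 × 0.15 = 0.048
  π_Measles·L_Measles = 0.49 × 0.1 = 0.049
  π_Cold·L_Cold = 0.19 × 0.21 = 0.0399
Denominator: 0.048 + 0.049 + 0.0399 = 0.1369
P(Condition Flu | data) ≈ 0.3506

0.3506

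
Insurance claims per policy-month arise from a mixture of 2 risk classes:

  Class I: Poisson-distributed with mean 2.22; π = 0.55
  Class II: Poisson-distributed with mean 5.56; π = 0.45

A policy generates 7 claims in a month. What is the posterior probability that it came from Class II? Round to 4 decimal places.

0.9471

Posterior ∝ prior × likelihood, so P(k | x) ∝ π_k f_k(x); normalise over all components.
Component likelihoods at x = 7 claims:
  L_I = 0.00572673
  L_II = 0.125434
Weight by the priors:
  π_I·L_I = 0.55 × 0.00572673 = 0.0031497
  π_II·L_II = 0.45 × 0.125434 = 0.0564454
Normaliser: 0.0031497 + 0.0564454 = 0.0595951
Responsibility of Class II: 0.0564454 / 0.0595951 ≈ 0.9471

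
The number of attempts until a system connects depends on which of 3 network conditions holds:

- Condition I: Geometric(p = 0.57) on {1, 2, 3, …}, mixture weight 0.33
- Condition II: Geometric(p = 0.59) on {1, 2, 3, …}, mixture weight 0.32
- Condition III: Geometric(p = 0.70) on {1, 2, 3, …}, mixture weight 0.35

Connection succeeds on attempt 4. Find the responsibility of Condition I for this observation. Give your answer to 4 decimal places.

0.4325

Posterior ∝ prior × likelihood, so P(k | x) ∝ P(Z=k) f_k(x); normalise over all components.
Component likelihoods at x = 4:
  L_I = 0.57·(1−0.57)^3 = 0.57·0.079507 = 0.045319
  L_II = 0.59·(1−0.59)^3 = 0.59·0.068921 = 0.0406634
  L_III = 0.70·(1−0.70)^3 = 0.70·0.027 = 0.0189
Multiply by the mixture weights:
  P(Z=I)·L_I = 0.33 × 0.045319 = 0.0149553
  P(Z=II)·L_II = 0.32 × 0.0406634 = 0.0130123
  P(Z=III)·L_III = 0.35 × 0.0189 = 0.006615
Sum: 0.0149553 + 0.0130123 + 0.006615 = 0.0345826
P(Condition I | the observation) = 0.0149553 / 0.0345826 ≈ 0.4325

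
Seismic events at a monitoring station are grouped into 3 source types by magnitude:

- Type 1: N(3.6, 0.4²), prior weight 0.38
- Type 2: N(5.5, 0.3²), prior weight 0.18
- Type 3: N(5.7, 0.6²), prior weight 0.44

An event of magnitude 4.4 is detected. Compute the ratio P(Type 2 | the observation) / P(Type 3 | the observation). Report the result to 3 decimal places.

The posterior odds equal the prior odds times the likelihood ratio: (P(Z=i)/P(Z=j))·(f_i(x)/f_j(x)).
Evaluate each component's likelihood at the observed value:
  p_1 = 0.134977
  p_2 = 0.0016009
  p_3 = 0.0635877
Posterior odds = (P(Z=2)·p_2) / (P(Z=3)·p_3) = (0.18·0.0016009) / (0.44·0.0635877) = 0.000288162 / 0.0279786 ≈ 0.010

0.010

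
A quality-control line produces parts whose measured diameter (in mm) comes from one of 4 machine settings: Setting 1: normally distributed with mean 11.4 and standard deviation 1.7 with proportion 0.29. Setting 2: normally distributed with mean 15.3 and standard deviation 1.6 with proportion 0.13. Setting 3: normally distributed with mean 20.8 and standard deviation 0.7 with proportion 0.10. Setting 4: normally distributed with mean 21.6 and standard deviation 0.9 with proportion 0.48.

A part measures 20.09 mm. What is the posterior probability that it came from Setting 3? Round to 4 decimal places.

Apply Bayes' rule: the posterior for each component is proportional to its prior times its likelihood at x.
Evaluate each component's likelihood at the observed value:
  L_1 = (1/(1.7·√(2π)))·exp(−(20.09−11.4)²/(2·1.7²)) = 0.234672·exp(-13.06507) = 4.9702e-07
  L_2 = (1/(1.6·√(2π)))·exp(−(20.09−15.3)²/(2·1.6²)) = 0.249339·exp(-4.48127) = 0.00282228
  L_3 = (1/(0.7·√(2π)))·exp(−(20.09−20.8)²/(2·0.7²)) = 0.569918·exp(-0.51439) = 0.340735
  L_4 = (1/(0.9·√(2π)))·exp(−(20.09−21.6)²/(2·0.9²)) = 0.443269·exp(-1.40747) = 0.108495
Multiply by the mixture weights:
  π_1·L_1 = 0.29 × 4.9702e-07 = 1.44136e-07
  π_2·L_2 = 0.13 × 0.00282228 = 0.000366896
  π_3·L_3 = 0.10 × 0.340735 = 0.0340735
  π_4·L_4 = 0.48 × 0.108495 = 0.0520778
Denominator: 1.44136e-07 + 0.000366896 + 0.0340735 + 0.0520778 = 0.0865183
Responsibility of Setting 3: 0.0340735 / 0.0865183 ≈ 0.3938

0.3938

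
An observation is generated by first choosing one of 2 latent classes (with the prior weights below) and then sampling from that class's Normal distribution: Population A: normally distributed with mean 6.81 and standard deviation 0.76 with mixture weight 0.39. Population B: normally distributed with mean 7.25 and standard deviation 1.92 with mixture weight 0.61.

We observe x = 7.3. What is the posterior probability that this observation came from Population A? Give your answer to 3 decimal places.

0.568

Posterior ∝ prior × likelihood, so P(k | x) ∝ P(Z=k) f_k(x); normalise over all components.
Normal densities:
  L_A = 0.426414
  L_B = 0.207712
Multiply by the mixture weights:
  P(Z=A)·L_A = 0.39 × 0.426414 = 0.166301
  P(Z=B)·L_B = 0.61 × 0.207712 = 0.126704
Marginal: 0.166301 + 0.126704 = 0.293006
Responsibility of Population A: 0.166301 / 0.293006 ≈ 0.568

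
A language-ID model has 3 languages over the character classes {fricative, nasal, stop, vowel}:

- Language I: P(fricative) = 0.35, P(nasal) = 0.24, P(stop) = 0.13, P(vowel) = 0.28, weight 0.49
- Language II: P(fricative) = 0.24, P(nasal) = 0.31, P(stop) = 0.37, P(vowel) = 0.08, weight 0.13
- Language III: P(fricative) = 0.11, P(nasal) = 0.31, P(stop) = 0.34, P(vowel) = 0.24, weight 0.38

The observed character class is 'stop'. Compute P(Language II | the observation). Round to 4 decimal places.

0.1996

The responsibility of component k is P(Z=k) f_k(x) divided by Σ_j P(Z=j) f_j(x).
Evaluate each component's likelihood at the observed value:
  f_I = 0.13
  f_II = 0.37
  f_III = 0.34
Prior × likelihood for each component:
  P(Z=I)·f_I = 0.49 × 0.13 = 0.0637
  P(Z=II)·f_II = 0.13 × 0.37 = 0.0481
  P(Z=III)·f_III = 0.38 × 0.34 = 0.1292
Denominator: 0.0637 + 0.0481 + 0.1292 = 0.241
P(Language II | data) = 0.0481 / 0.241 ≈ 0.1996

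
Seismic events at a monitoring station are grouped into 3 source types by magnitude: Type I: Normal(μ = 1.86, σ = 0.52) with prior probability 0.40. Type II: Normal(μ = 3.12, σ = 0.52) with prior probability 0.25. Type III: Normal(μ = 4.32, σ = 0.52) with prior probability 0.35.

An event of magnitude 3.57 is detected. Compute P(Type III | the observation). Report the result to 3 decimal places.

The responsibility of component k is π_k f_k(x) divided by Σ_j π_j f_j(x).
Normal densities:
  p_I = (1/(0.52·√(2π)))·exp(−(3.57−1.86)²/(2·0.52²)) = 0.767197·exp(-5.40699) = 0.00344097
  p_II = (1/(0.52·√(2π)))·exp(−(3.57−3.12)²/(2·0.52²)) = 0.767197·exp(-0.37445) = 0.527579
  p_III = (1/(0.52·√(2π)))·exp(−(3.57−4.32)²/(2·0.52²)) = 0.767197·exp(-1.04013) = 0.271135
Prior × likelihood for each component:
  π_I·p_I = 0.40 × 0.00344097 = 0.00137639
  π_II·p_II = 0.25 × 0.527579 = 0.131895
  π_III·p_III = 0.35 × 0.271135 = 0.0948973
Denominator: 0.00137639 + 0.131895 + 0.0948973 = 0.228168
So the posterior for Type III is 0.0948973 / 0.228168 ≈ 0.416.

0.416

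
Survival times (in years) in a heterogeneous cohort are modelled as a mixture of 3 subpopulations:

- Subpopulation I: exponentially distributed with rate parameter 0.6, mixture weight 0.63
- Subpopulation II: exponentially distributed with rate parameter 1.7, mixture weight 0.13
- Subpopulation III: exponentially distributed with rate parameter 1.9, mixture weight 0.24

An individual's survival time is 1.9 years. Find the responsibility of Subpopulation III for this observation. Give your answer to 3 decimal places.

Apply Bayes' rule: the posterior for each component is proportional to its prior times its likelihood at x.
Component likelihoods at x = 1.9 years:
  L_I = 0.6·e^(−0.6·1.9) = 0.6·e^(−1.1400) = 0.191891
  L_II = 1.7·e^(−1.7·1.9) = 1.7·e^(−3.2300) = 0.0672477
  L_III = 1.9·e^(−1.9·1.9) = 1.9·e^(−3.6100) = 0.0513985
Prior × likelihood for each component:
  π_I·L_I = 0.63 × 0.191891 = 0.120892
  π_II·L_II = 0.13 × 0.0672477 = 0.00874221
  π_III·L_III = 0.24 × 0.0513985 = 0.0123356
Normaliser: 0.120892 + 0.00874221 + 0.0123356 = 0.141969
Responsibility of Subpopulation III: 0.0123356 / 0.141969 ≈ 0.087

0.087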